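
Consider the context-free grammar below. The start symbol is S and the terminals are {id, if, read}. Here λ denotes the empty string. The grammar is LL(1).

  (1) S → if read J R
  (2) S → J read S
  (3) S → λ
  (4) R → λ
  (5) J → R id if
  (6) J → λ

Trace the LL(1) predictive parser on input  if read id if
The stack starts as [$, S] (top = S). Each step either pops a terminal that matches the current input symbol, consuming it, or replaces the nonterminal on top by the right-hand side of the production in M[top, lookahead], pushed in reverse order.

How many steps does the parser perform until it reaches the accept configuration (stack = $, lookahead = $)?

8

step 1: stack=$ S  input=if read id if $  — expand S → if read J R
step 2: stack=$ R J read if  input=if read id if $  — match if
step 3: stack=$ R J read  input=read id if $  — match read
step 4: stack=$ R J  input=id if $  — expand J → R id if
step 5: stack=$ R if id R  input=id if $  — expand R → λ
step 6: stack=$ R if id  input=id if $  — match id
step 7: stack=$ R if  input=if $  — match if
step 8: stack=$ R  input=$  — expand R → λ
Accept reached after 8 steps.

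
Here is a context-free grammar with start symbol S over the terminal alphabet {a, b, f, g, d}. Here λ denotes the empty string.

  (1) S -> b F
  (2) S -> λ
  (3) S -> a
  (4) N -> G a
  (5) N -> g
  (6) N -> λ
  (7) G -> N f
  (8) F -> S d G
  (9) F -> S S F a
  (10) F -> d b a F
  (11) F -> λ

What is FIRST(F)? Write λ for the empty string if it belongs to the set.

FIRST(S): from S->b F we get {b}; from S->λ we get {λ}; from S->a we get {a}. So FIRST(S) = {λ, a, b}.
FIRST(F): from F->S d G we get {a, b, d}; from F->S S F a we get {a, b, d}; from F->d b a F we get {d}; from F->λ we get {λ}. So FIRST(F) = {λ, a, b, d}.
FIRST(N): from N->G a we get {f, g}; from N->g we get {g}; from N->λ we get {λ}. So FIRST(N) = {λ, f, g}.
FIRST(G): from G->N f we get {f, g}. So FIRST(G) = {f, g}.

{λ, a, b, d}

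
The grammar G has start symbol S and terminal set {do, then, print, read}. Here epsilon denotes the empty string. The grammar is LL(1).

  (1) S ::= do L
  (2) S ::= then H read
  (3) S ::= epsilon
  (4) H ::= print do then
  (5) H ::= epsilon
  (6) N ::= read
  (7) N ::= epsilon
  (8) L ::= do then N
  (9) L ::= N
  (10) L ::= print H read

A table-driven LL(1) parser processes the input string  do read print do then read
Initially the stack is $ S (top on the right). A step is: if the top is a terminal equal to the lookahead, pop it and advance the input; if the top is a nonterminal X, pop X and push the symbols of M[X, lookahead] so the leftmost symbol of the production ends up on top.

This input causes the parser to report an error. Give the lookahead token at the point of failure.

print

step 1: stack=$ S  input=do read print do then read $  — expand S ::= do L
step 2: stack=$ L do  input=do read print do then read $  — match do
step 3: stack=$ L  input=read print do then read $  — expand L ::= N
step 4: stack=$ N  input=read print do then read $  — expand N ::= read
step 5: stack=$ read  input=read print do then read $  — match read
step 6: stack=$  input=print do then read $  — error: stack empty but input remains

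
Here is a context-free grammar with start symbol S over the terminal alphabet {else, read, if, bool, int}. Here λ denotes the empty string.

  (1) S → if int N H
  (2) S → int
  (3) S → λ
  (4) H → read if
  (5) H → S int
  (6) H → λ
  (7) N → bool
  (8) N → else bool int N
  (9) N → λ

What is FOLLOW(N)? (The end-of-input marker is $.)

{$, if, int, read}

FIRST(S) = {λ, if, int}
FIRST(N) = {λ, bool, else}
FIRST(H) = {λ, if, int, read}  (via S int)
FOLLOW(S) includes $ since S is the start symbol.
FOLLOW(S): in H→S int, S is followed by int with FIRST {int}. Thus FOLLOW(S) = {$, int}.
FOLLOW(H): in S→if int N H, the suffix after H is empty, so FOLLOW(H) ⊇ FOLLOW(S) = {$, int}. Thus FOLLOW(H) = {$, int}.
FOLLOW(N): in S→if int N H, N is followed by H with FIRST {λ, if, int, read}; in S→if int N H, the suffix after N is nullable, so FOLLOW(N) ⊇ FOLLOW(S) = {$, int}; in N→else bool int N, the suffix after N is empty (adds nothing new). Thus FOLLOW(N) = {$, if, int, read}.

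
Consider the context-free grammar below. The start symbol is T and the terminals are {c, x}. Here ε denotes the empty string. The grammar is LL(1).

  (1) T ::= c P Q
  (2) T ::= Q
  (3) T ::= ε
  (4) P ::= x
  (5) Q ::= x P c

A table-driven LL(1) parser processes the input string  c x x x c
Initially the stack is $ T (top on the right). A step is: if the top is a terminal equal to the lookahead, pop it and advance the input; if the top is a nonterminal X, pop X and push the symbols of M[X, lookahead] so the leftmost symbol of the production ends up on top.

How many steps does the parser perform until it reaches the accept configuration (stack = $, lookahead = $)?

9

     Stack    Input        Action
  1  $ T      c x x x c $  expand T ::= c P Q
  2  $ Q P c  c x x x c $  match c
  3  $ Q P    x x x c $    expand P ::= x
  4  $ Q x    x x x c $    match x
  5  $ Q      x x c $      expand Q ::= x P c
  6  $ c P x  x x c $      match x
  7  $ c P    x c $        expand P ::= x
  8  $ c x    x c $        match x
  9  $ c      c $          match c
Accept reached after 9 steps.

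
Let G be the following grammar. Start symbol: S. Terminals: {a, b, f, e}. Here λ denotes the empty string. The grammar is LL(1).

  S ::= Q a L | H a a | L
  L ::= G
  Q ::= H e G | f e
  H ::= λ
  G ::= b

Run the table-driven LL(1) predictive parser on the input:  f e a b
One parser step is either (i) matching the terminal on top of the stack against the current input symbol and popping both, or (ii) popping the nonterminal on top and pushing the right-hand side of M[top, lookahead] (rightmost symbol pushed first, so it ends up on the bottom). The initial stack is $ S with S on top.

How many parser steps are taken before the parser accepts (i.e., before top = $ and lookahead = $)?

8

step 1: stack=$ S  input=f e a b $  — expand S ::= Q a L
step 2: stack=$ L a Q  input=f e a b $  — expand Q ::= f e
step 3: stack=$ L a e f  input=f e a b $  — match f
step 4: stack=$ L a e  input=e a b $  — match e
step 5: stack=$ L a  input=a b $  — match a
step 6: stack=$ L  input=b $  — expand L ::= G
step 7: stack=$ G  input=b $  — expand G ::= b
step 8: stack=$ b  input=b $  — match b
Accept reached after 8 steps.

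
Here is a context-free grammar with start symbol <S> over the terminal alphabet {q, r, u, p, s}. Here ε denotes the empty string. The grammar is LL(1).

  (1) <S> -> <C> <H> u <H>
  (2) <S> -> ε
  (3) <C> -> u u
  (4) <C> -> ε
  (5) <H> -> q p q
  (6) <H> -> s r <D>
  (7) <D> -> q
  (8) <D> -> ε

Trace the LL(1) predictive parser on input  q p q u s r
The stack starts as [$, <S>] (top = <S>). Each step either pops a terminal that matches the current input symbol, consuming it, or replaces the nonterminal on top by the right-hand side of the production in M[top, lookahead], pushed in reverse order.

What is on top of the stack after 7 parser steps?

step 1: stack=$ <S>  input=q p q u s r $  — expand <S> -> <C> <H> u <H>
step 2: stack=$ <H> u <H> <C>  input=q p q u s r $  — expand <C> -> ε
step 3: stack=$ <H> u <H>  input=q p q u s r $  — expand <H> -> q p q
step 4: stack=$ <H> u q p q  input=q p q u s r $  — match q
step 5: stack=$ <H> u q p  input=p q u s r $  — match p
step 6: stack=$ <H> u q  input=q u s r $  — match q
step 7: stack=$ <H> u  input=u s r $  — match u
Stack after step 7: $ <H> (top = <H>).

<H>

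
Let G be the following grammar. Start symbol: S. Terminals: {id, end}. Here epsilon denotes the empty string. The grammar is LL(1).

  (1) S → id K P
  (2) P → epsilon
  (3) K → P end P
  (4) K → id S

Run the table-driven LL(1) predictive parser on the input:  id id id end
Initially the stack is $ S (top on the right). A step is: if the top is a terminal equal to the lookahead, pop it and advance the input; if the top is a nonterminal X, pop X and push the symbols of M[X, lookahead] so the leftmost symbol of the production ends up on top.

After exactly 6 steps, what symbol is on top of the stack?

     Stack       Input           Action
  1  $ S         id id id end $  expand S → id K P
  2  $ P K id    id id id end $  match id
  3  $ P K       id id end $     expand K → id S
  4  $ P S id    id id end $     match id
  5  $ P S       id end $        expand S → id K P
  6  $ P P K id  id end $        match id
Stack after step 6: $ P P K (top = K).

K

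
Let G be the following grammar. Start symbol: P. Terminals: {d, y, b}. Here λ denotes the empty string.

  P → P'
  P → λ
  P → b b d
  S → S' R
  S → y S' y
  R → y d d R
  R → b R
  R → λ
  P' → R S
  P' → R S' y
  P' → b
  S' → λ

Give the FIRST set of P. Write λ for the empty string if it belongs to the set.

{λ, b, y}

FIRST(R): from R→y d d R we get {y}; from R→b R we get {b}; from R→λ we get {λ}. So FIRST(R) = {λ, b, y}.
FIRST(S'): from S'→λ we get {λ}. So FIRST(S') = {λ}.
FIRST(S): from S→S' R we get {λ, b, y}; from S→y S' y we get {y}. So FIRST(S) = {λ, b, y}.
FIRST(P'): from P'→R S we get {λ, b, y}; from P'→R S' y we get {b, y}; from P'→b we get {b}. So FIRST(P') = {λ, b, y}.
FIRST(P): from P→P' we get {λ, b, y}; from P→λ we get {λ}; from P→b b d we get {b}. So FIRST(P) = {λ, b, y}.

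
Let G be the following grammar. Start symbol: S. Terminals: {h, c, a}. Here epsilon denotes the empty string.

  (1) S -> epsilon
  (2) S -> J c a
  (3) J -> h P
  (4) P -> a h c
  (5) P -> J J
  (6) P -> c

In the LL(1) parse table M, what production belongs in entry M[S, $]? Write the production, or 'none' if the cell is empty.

S -> epsilon

FIRST(J): from J->h P we get {h}. So FIRST(J) = {h}.
FIRST(S): from S->epsilon we get {epsilon}; from S->J c a we get {h}. So FIRST(S) = {epsilon, h}.
FIRST(P): from P->a h c we get {a}; from P->J J we get {h}; from P->c we get {c}. So FIRST(P) = {a, c, h}.
FOLLOW(S) includes $ since S is the start symbol.
FOLLOW(S): S appears on no right-hand side. Thus FOLLOW(S) = {$}.
For S -> epsilon: FIRST(epsilon) = {epsilon}, so it goes in M[S, t] for t ∈ {}; since epsilon ∈ FIRST, also for every t ∈ FOLLOW(S) = {$}.
For S -> J c a: FIRST(J c a) = {h}, so it goes in M[S, t] for t ∈ {h}.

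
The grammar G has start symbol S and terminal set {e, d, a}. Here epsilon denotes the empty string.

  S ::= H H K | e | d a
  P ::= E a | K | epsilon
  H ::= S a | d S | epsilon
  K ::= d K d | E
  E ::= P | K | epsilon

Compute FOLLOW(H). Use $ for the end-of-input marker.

FIRST(S): from S::=H H K we get {epsilon, a, d, e}; from S::=e we get {e}; from S::=d a we get {d}. So FIRST(S) = {epsilon, a, d, e}.
FIRST(H): from H::=S a we get {a, d, e}; from H::=d S we get {d}; from H::=epsilon we get {epsilon}. So FIRST(H) = {epsilon, a, d, e}.
FIRST(P): from P::=E a we get {a, d}; from P::=K we get {epsilon, a, d}; from P::=epsilon we get {epsilon}. So FIRST(P) = {epsilon, a, d}.
FIRST(K): from K::=d K d we get {d}; from K::=E we get {epsilon, a, d}. So FIRST(K) = {epsilon, a, d}.
FIRST(E): from E::=P we get {epsilon, a, d}; from E::=K we get {epsilon, a, d}; from E::=epsilon we get {epsilon}. So FIRST(E) = {epsilon, a, d}.
FOLLOW(S) includes $ since S is the start symbol.
FOLLOW(S): in H::=S a, S is followed by a with FIRST {a}; in H::=d S, the suffix after S is empty, so FOLLOW(S) ⊇ FOLLOW(H) = {$, a, d, e}. Thus FOLLOW(S) = {$, a, d, e}.
FOLLOW(H): in S::=H H K (occurrence 1), H is followed by H K with FIRST {epsilon, a, d, e}; in S::=H H K (occurrence 1), the suffix after H is nullable, so FOLLOW(H) ⊇ FOLLOW(S) = {$, a, d, e}; in S::=H H K (occurrence 2), H is followed by K with FIRST {epsilon, a, d}; in S::=H H K (occurrence 2), the suffix after H is nullable, so FOLLOW(H) ⊇ FOLLOW(S) = {$, a, d, e}. Thus FOLLOW(H) = {$, a, d, e}.
FOLLOW(P): in E::=P, the suffix after P is empty, so FOLLOW(P) ⊇ FOLLOW(E) = {$, a, d, e}. Thus FOLLOW(P) = {$, a, d, e}.
FOLLOW(K): in S::=H H K, the suffix after K is empty, so FOLLOW(K) ⊇ FOLLOW(S) = {$, a, d, e}; in P::=K, the suffix after K is empty, so FOLLOW(K) ⊇ FOLLOW(P) = {$, a, d, e}; in K::=d K d, K is followed by d with FIRST {d}; in E::=K, the suffix after K is empty, so FOLLOW(K) ⊇ FOLLOW(E) = {$, a, d, e}. Thus FOLLOW(K) = {$, a, d, e}.
FOLLOW(E): in P::=E a, E is followed by a with FIRST {a}; in K::=E, the suffix after E is empty, so FOLLOW(E) ⊇ FOLLOW(K) = {$, a, d, e}. Thus FOLLOW(E) = {$, a, d, e}.

{$, a, d, e}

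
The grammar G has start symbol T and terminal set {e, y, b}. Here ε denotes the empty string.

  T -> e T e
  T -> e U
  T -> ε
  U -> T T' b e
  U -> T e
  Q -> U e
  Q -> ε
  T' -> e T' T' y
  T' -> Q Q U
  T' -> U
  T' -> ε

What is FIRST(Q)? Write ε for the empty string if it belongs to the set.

FIRST(T) = {ε, e}
FIRST(U) = {b, e}  (via T T' b e, T e)
FIRST(Q) = {ε, b, e}  (via U e)
FIRST(T') = {ε, b, e}  (via Q Q U, U)

{ε, b, e}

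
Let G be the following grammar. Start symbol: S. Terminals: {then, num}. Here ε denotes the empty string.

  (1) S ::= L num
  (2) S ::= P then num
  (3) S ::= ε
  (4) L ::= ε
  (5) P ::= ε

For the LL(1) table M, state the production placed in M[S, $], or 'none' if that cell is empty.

FIRST(L): from L::=ε we get {ε}. So FIRST(L) = {ε}.
FIRST(P): from P::=ε we get {ε}. So FIRST(P) = {ε}.
FIRST(S): from S::=L num we get {num}; from S::=P then num we get {then}; from S::=ε we get {ε}. So FIRST(S) = {ε, num, then}.
FOLLOW(S) includes $ since S is the start symbol.
FOLLOW(S): S appears on no right-hand side. Thus FOLLOW(S) = {$}.
For S ::= L num: FIRST(L num) = {num}, so it goes in M[S, t] for t ∈ {num}.
For S ::= P then num: FIRST(P then num) = {then}, so it goes in M[S, t] for t ∈ {then}.
For S ::= ε: FIRST(ε) = {ε}, so it goes in M[S, t] for t ∈ {}; since ε ∈ FIRST, also for every t ∈ FOLLOW(S) = {$}.

S ::= ε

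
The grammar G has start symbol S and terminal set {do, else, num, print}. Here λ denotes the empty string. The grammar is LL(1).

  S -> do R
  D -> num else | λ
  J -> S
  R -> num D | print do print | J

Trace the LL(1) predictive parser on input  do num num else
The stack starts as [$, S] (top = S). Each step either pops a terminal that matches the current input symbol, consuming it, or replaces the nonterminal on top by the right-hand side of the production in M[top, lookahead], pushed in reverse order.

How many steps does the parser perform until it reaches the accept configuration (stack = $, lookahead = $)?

7

     Stack       Input              Action
  1  $ S         do num num else $  expand S -> do R
  2  $ R do      do num num else $  match do
  3  $ R         num num else $     expand R -> num D
  4  $ D num     num num else $     match num
  5  $ D         num else $         expand D -> num else
  6  $ else num  num else $         match num
  7  $ else      else $             match else
Accept reached after 7 steps.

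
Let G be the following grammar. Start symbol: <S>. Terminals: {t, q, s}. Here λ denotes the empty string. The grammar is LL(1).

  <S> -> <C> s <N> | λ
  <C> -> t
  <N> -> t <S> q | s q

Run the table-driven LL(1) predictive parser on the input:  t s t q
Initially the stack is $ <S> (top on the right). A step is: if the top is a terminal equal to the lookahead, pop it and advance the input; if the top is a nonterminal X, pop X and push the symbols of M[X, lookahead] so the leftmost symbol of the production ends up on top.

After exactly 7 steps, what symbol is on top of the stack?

step 1: stack=$ <S>  input=t s t q $  — expand <S> -> <C> s <N>
step 2: stack=$ <N> s <C>  input=t s t q $  — expand <C> -> t
step 3: stack=$ <N> s t  input=t s t q $  — match t
step 4: stack=$ <N> s  input=s t q $  — match s
step 5: stack=$ <N>  input=t q $  — expand <N> -> t <S> q
step 6: stack=$ q <S> t  input=t q $  — match t
step 7: stack=$ q <S>  input=q $  — expand <S> -> λ
Stack after step 7: $ q (top = q).

q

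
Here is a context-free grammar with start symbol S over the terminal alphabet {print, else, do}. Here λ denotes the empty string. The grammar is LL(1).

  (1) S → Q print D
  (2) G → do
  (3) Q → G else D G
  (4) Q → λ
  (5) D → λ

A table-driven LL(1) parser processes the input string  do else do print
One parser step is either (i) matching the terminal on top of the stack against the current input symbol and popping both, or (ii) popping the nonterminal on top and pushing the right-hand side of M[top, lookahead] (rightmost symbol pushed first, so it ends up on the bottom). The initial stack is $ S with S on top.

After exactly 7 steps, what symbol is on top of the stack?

step 1: stack=$ S  input=do else do print $  — expand S → Q print D
step 2: stack=$ D print Q  input=do else do print $  — expand Q → G else D G
step 3: stack=$ D print G D else G  input=do else do print $  — expand G → do
step 4: stack=$ D print G D else do  input=do else do print $  — match do
step 5: stack=$ D print G D else  input=else do print $  — match else
step 6: stack=$ D print G D  input=do print $  — expand D → λ
step 7: stack=$ D print G  input=do print $  — expand G → do
Stack after step 7: $ D print do (top = do).

do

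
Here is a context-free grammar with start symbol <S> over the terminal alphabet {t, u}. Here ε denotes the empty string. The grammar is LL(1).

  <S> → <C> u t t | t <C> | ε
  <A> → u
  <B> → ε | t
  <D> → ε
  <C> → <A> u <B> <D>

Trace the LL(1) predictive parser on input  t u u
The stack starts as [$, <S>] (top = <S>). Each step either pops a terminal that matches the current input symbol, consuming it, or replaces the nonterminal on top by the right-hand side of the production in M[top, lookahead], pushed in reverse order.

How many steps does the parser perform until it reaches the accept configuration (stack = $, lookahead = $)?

8

     Stack            Input    Action
  1  $ <S>            t u u $  expand <S> → t <C>
  2  $ <C> t          t u u $  match t
  3  $ <C>            u u $    expand <C> → <A> u <B> <D>
  4  $ <D> <B> u <A>  u u $    expand <A> → u
  5  $ <D> <B> u u    u u $    match u
  6  $ <D> <B> u      u $      match u
  7  $ <D> <B>        $        expand <B> → ε
  8  $ <D>            $        expand <D> → ε
Accept reached after 8 steps.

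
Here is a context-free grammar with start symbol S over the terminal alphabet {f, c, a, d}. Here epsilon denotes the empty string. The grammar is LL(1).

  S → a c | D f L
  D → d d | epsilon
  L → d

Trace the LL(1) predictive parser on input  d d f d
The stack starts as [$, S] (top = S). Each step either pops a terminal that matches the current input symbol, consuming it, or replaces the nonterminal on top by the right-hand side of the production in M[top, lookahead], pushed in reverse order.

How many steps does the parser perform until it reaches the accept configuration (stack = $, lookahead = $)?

7

step 1: stack=$ S  input=d d f d $  — expand S → D f L
step 2: stack=$ L f D  input=d d f d $  — expand D → d d
step 3: stack=$ L f d d  input=d d f d $  — match d
step 4: stack=$ L f d  input=d f d $  — match d
step 5: stack=$ L f  input=f d $  — match f
step 6: stack=$ L  input=d $  — expand L → d
step 7: stack=$ d  input=d $  — match d
Accept reached after 7 steps.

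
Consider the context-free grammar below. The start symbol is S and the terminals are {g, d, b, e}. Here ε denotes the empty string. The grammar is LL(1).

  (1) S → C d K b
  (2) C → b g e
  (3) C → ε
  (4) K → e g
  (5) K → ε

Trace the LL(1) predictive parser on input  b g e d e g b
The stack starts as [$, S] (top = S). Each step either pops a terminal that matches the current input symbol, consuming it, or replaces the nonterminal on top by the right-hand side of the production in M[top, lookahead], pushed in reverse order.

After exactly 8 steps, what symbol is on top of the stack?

g

     Stack          Input            Action
  1  $ S            b g e d e g b $  expand S → C d K b
  2  $ b K d C      b g e d e g b $  expand C → b g e
  3  $ b K d e g b  b g e d e g b $  match b
  4  $ b K d e g    g e d e g b $    match g
  5  $ b K d e      e d e g b $      match e
  6  $ b K d        d e g b $        match d
  7  $ b K          e g b $          expand K → e g
  8  $ b g e        e g b $          match e
Stack after step 8: $ b g (top = g).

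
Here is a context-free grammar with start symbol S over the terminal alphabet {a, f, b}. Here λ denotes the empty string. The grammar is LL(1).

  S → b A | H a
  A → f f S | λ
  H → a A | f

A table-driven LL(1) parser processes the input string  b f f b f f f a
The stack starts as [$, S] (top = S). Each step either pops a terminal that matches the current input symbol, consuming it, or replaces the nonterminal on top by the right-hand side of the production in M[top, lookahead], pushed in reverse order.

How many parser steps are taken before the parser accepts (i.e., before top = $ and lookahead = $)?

14

step 1: stack=$ S  input=b f f b f f f a $  — expand S → b A
step 2: stack=$ A b  input=b f f b f f f a $  — match b
step 3: stack=$ A  input=f f b f f f a $  — expand A → f f S
step 4: stack=$ S f f  input=f f b f f f a $  — match f
step 5: stack=$ S f  input=f b f f f a $  — match f
step 6: stack=$ S  input=b f f f a $  — expand S → b A
step 7: stack=$ A b  input=b f f f a $  — match b
step 8: stack=$ A  input=f f f a $  — expand A → f f S
step 9: stack=$ S f f  input=f f f a $  — match f
step 10: stack=$ S f  input=f f a $  — match f
step 11: stack=$ S  input=f a $  — expand S → H a
step 12: stack=$ a H  input=f a $  — expand H → f
step 13: stack=$ a f  input=f a $  — match f
step 14: stack=$ a  input=a $  — match a
Accept reached after 14 steps.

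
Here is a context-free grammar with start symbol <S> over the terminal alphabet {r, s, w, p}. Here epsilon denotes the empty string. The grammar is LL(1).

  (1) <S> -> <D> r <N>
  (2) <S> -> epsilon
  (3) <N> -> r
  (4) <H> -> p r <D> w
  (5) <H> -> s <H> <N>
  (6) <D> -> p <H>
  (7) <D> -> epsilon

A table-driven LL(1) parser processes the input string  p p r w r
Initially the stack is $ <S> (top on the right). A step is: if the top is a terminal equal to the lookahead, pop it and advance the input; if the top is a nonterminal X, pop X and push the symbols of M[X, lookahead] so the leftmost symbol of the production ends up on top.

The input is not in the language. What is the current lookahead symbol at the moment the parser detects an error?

$

step 1: stack=$ <S>  input=p p r w r $  — expand <S> -> <D> r <N>
step 2: stack=$ <N> r <D>  input=p p r w r $  — expand <D> -> p <H>
step 3: stack=$ <N> r <H> p  input=p p r w r $  — match p
step 4: stack=$ <N> r <H>  input=p r w r $  — expand <H> -> p r <D> w
step 5: stack=$ <N> r w <D> r p  input=p r w r $  — match p
step 6: stack=$ <N> r w <D> r  input=r w r $  — match r
step 7: stack=$ <N> r w <D>  input=w r $  — expand <D> -> epsilon
step 8: stack=$ <N> r w  input=w r $  — match w
step 9: stack=$ <N> r  input=r $  — match r
step 10: stack=$ <N>  input=$  — error: M[<N>, $] is empty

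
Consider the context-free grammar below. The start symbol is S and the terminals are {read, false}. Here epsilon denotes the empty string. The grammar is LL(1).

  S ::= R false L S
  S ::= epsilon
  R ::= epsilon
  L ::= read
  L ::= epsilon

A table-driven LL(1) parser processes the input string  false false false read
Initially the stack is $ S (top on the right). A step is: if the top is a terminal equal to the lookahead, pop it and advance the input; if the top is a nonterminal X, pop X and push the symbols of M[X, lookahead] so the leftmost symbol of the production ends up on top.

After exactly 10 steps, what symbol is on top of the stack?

false

step 1: stack=$ S  input=false false false read $  — expand S ::= R false L S
step 2: stack=$ S L false R  input=false false false read $  — expand R ::= epsilon
step 3: stack=$ S L false  input=false false false read $  — match false
step 4: stack=$ S L  input=false false read $  — expand L ::= epsilon
step 5: stack=$ S  input=false false read $  — expand S ::= R false L S
step 6: stack=$ S L false R  input=false false read $  — expand R ::= epsilon
step 7: stack=$ S L false  input=false false read $  — match false
step 8: stack=$ S L  input=false read $  — expand L ::= epsilon
step 9: stack=$ S  input=false read $  — expand S ::= R false L S
step 10: stack=$ S L false R  input=false read $  — expand R ::= epsilon
Stack after step 10: $ S L false (top = false).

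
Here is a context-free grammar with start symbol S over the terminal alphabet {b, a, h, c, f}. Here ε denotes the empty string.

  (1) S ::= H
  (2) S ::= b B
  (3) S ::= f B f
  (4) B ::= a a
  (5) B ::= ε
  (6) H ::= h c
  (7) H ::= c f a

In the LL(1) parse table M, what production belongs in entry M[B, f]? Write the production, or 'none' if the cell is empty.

B ::= ε

FIRST(B): from B::=a a we get {a}; from B::=ε we get {ε}. So FIRST(B) = {ε, a}.
FIRST(H): from H::=h c we get {h}; from H::=c f a we get {c}. So FIRST(H) = {c, h}.
FIRST(S): from S::=H we get {c, h}; from S::=b B we get {b}; from S::=f B f we get {f}. So FIRST(S) = {b, c, f, h}.
FOLLOW(S) includes $ since S is the start symbol.
FOLLOW(S): S appears on no right-hand side. Thus FOLLOW(S) = {$}.
FOLLOW(B): in S::=b B, the suffix after B is empty, so FOLLOW(B) ⊇ FOLLOW(S) = {$}; in S::=f B f, B is followed by f with FIRST {f}. Thus FOLLOW(B) = {$, f}.
For B ::= a a: FIRST(a a) = {a}, so it goes in M[B, t] for t ∈ {a}.
For B ::= ε: FIRST(ε) = {ε}, so it goes in M[B, t] for t ∈ {}; since ε ∈ FIRST, also for every t ∈ FOLLOW(B) = {$, f}.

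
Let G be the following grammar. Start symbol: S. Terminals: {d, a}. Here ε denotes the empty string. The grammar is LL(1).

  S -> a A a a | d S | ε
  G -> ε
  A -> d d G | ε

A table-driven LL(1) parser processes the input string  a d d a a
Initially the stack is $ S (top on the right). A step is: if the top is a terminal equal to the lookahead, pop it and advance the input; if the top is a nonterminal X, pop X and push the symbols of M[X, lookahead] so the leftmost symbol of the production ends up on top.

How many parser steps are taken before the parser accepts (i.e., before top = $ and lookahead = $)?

8

     Stack        Input        Action
  1  $ S          a d d a a $  expand S -> a A a a
  2  $ a a A a    a d d a a $  match a
  3  $ a a A      d d a a $    expand A -> d d G
  4  $ a a G d d  d d a a $    match d
  5  $ a a G d    d a a $      match d
  6  $ a a G      a a $        expand G -> ε
  7  $ a a        a a $        match a
  8  $ a          a $          match a
Accept reached after 8 steps.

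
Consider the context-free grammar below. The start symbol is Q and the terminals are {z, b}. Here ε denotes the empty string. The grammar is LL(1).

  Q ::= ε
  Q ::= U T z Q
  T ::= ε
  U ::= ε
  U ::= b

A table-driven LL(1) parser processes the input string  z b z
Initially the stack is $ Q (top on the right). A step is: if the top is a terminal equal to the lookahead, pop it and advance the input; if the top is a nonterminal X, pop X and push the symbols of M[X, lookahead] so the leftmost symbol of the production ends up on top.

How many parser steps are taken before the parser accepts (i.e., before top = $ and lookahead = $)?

10

      Stack      Input    Action
   1  $ Q        z b z $  expand Q ::= U T z Q
   2  $ Q z T U  z b z $  expand U ::= ε
   3  $ Q z T    z b z $  expand T ::= ε
   4  $ Q z      z b z $  match z
   5  $ Q        b z $    expand Q ::= U T z Q
   6  $ Q z T U  b z $    expand U ::= b
   7  $ Q z T b  b z $    match b
   8  $ Q z T    z $      expand T ::= ε
   9  $ Q z      z $      match z
  10  $ Q        $        expand Q ::= ε
Accept reached after 10 steps.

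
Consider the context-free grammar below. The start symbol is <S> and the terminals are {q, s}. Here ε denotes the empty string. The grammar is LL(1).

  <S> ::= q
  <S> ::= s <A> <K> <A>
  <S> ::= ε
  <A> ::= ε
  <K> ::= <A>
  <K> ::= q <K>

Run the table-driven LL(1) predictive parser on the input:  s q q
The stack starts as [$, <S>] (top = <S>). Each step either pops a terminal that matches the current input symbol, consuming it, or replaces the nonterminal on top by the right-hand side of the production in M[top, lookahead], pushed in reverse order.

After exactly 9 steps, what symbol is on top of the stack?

step 1: stack=$ <S>  input=s q q $  — expand <S> ::= s <A> <K> <A>
step 2: stack=$ <A> <K> <A> s  input=s q q $  — match s
step 3: stack=$ <A> <K> <A>  input=q q $  — expand <A> ::= ε
step 4: stack=$ <A> <K>  input=q q $  — expand <K> ::= q <K>
step 5: stack=$ <A> <K> q  input=q q $  — match q
step 6: stack=$ <A> <K>  input=q $  — expand <K> ::= q <K>
step 7: stack=$ <A> <K> q  input=q $  — match q
step 8: stack=$ <A> <K>  input=$  — expand <K> ::= <A>
step 9: stack=$ <A> <A>  input=$  — expand <A> ::= ε
Stack after step 9: $ <A> (top = <A>).

<A>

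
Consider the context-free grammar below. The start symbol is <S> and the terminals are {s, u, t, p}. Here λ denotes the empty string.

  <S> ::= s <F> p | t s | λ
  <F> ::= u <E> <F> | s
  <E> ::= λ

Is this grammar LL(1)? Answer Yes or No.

FIRST(<S>) = {λ, s, t}
FIRST(<F>) = {s, u}
FIRST(<E>) = {λ}
FOLLOW(<S>) = {$}
FOLLOW(<F>) = {p}
FOLLOW(<E>) = {s, u}
Each cell of M receives at most one production.

Yes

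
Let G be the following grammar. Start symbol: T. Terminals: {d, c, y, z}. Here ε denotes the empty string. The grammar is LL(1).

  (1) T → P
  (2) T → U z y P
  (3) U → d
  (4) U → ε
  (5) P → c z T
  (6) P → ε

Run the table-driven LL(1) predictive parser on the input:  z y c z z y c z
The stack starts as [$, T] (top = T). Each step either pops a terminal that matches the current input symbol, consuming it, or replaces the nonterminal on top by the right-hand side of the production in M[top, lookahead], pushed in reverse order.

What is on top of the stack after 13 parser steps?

step 1: stack=$ T  input=z y c z z y c z $  — expand T → U z y P
step 2: stack=$ P y z U  input=z y c z z y c z $  — expand U → ε
step 3: stack=$ P y z  input=z y c z z y c z $  — match z
step 4: stack=$ P y  input=y c z z y c z $  — match y
step 5: stack=$ P  input=c z z y c z $  — expand P → c z T
step 6: stack=$ T z c  input=c z z y c z $  — match c
step 7: stack=$ T z  input=z z y c z $  — match z
step 8: stack=$ T  input=z y c z $  — expand T → U z y P
step 9: stack=$ P y z U  input=z y c z $  — expand U → ε
step 10: stack=$ P y z  input=z y c z $  — match z
step 11: stack=$ P y  input=y c z $  — match y
step 12: stack=$ P  input=c z $  — expand P → c z T
step 13: stack=$ T z c  input=c z $  — match c
Stack after step 13: $ T z (top = z).

z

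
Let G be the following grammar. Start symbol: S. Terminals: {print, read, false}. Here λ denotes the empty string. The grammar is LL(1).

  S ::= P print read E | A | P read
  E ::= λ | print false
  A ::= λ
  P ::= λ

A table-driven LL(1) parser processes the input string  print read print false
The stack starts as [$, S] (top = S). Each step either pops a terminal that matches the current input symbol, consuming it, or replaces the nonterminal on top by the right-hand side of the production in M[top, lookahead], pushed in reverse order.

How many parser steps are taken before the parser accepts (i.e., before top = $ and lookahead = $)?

     Stack             Input                     Action
  1  $ S               print read print false $  expand S ::= P print read E
  2  $ E read print P  print read print false $  expand P ::= λ
  3  $ E read print    print read print false $  match print
  4  $ E read          read print false $        match read
  5  $ E               print false $             expand E ::= print false
  6  $ false print     print false $             match print
  7  $ false           false $                   match false
Accept reached after 7 steps.

7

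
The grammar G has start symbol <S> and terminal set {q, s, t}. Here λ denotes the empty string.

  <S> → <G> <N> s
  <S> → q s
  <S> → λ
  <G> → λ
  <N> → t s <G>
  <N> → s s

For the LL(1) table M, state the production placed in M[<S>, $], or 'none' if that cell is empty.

<S> → λ

FIRST(<G>): from <G>→λ we get {λ}. So FIRST(<G>) = {λ}.
FIRST(<N>): from <N>→t s <G> we get {t}; from <N>→s s we get {s}. So FIRST(<N>) = {s, t}.
FIRST(<S>): from <S>→<G> <N> s we get {s, t}; from <S>→q s we get {q}; from <S>→λ we get {λ}. So FIRST(<S>) = {λ, q, s, t}.
FOLLOW(<S>) includes $ since <S> is the start symbol.
FOLLOW(<S>): <S> appears on no right-hand side. Thus FOLLOW(<S>) = {$}.
For <S> → <G> <N> s: FIRST(<G> <N> s) = {s, t}, so it goes in M[<S>, t] for t ∈ {s, t}.
For <S> → q s: FIRST(q s) = {q}, so it goes in M[<S>, t] for t ∈ {q}.
For <S> → λ: FIRST(λ) = {λ}, so it goes in M[<S>, t] for t ∈ {}; since λ ∈ FIRST, also for every t ∈ FOLLOW(<S>) = {$}.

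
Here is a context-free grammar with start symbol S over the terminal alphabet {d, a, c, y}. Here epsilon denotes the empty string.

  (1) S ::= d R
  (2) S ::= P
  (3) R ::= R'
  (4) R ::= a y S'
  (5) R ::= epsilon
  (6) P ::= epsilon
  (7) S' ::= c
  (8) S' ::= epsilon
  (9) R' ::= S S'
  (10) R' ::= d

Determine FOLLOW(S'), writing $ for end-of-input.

FIRST(P): from P::=epsilon we get {epsilon}. So FIRST(P) = {epsilon}.
FIRST(S'): from S'::=c we get {c}; from S'::=epsilon we get {epsilon}. So FIRST(S') = {epsilon, c}.
FIRST(S): from S::=d R we get {d}; from S::=P we get {epsilon}. So FIRST(S) = {epsilon, d}.
FIRST(R'): from R'::=S S' we get {epsilon, c, d}; from R'::=d we get {d}. So FIRST(R') = {epsilon, c, d}.
FIRST(R): from R::=R' we get {epsilon, c, d}; from R::=a y S' we get {a}; from R::=epsilon we get {epsilon}. So FIRST(R) = {epsilon, a, c, d}.
FOLLOW(S) includes $ since S is the start symbol.
FOLLOW(S): in R'::=S S', S is followed by S' with FIRST {epsilon, c}; in R'::=S S', the suffix after S is nullable, so FOLLOW(S) ⊇ FOLLOW(R') = {$, c}. Thus FOLLOW(S) = {$, c}.
FOLLOW(R): in S::=d R, the suffix after R is empty, so FOLLOW(R) ⊇ FOLLOW(S) = {$, c}. Thus FOLLOW(R) = {$, c}.
FOLLOW(P): in S::=P, the suffix after P is empty, so FOLLOW(P) ⊇ FOLLOW(S) = {$, c}. Thus FOLLOW(P) = {$, c}.
FOLLOW(R'): in R::=R', the suffix after R' is empty, so FOLLOW(R') ⊇ FOLLOW(R) = {$, c}. Thus FOLLOW(R') = {$, c}.
FOLLOW(S'): in R::=a y S', the suffix after S' is empty, so FOLLOW(S') ⊇ FOLLOW(R) = {$, c}; in R'::=S S', the suffix after S' is empty, so FOLLOW(S') ⊇ FOLLOW(R') = {$, c}. Thus FOLLOW(S') = {$, c}.

{$, c}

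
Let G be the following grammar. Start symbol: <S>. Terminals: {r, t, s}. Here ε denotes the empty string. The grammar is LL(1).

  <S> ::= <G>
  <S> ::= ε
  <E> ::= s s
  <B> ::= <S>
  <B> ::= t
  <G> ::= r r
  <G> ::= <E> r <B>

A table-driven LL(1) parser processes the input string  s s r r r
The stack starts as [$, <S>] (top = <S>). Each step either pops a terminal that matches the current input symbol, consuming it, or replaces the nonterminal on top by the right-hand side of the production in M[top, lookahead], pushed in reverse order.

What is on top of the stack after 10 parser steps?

r

step 1: stack=$ <S>  input=s s r r r $  — expand <S> ::= <G>
step 2: stack=$ <G>  input=s s r r r $  — expand <G> ::= <E> r <B>
step 3: stack=$ <B> r <E>  input=s s r r r $  — expand <E> ::= s s
step 4: stack=$ <B> r s s  input=s s r r r $  — match s
step 5: stack=$ <B> r s  input=s r r r $  — match s
step 6: stack=$ <B> r  input=r r r $  — match r
step 7: stack=$ <B>  input=r r $  — expand <B> ::= <S>
step 8: stack=$ <S>  input=r r $  — expand <S> ::= <G>
step 9: stack=$ <G>  input=r r $  — expand <G> ::= r r
step 10: stack=$ r r  input=r r $  — match r
Stack after step 10: $ r (top = r).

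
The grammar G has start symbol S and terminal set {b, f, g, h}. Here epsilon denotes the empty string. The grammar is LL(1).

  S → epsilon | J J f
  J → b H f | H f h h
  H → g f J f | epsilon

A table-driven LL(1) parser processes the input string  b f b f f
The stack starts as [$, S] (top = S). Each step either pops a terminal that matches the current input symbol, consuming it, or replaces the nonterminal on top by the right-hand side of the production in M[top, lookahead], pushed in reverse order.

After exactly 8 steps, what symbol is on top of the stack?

f

step 1: stack=$ S  input=b f b f f $  — expand S → J J f
step 2: stack=$ f J J  input=b f b f f $  — expand J → b H f
step 3: stack=$ f J f H b  input=b f b f f $  — match b
step 4: stack=$ f J f H  input=f b f f $  — expand H → epsilon
step 5: stack=$ f J f  input=f b f f $  — match f
step 6: stack=$ f J  input=b f f $  — expand J → b H f
step 7: stack=$ f f H b  input=b f f $  — match b
step 8: stack=$ f f H  input=f f $  — expand H → epsilon
Stack after step 8: $ f f (top = f).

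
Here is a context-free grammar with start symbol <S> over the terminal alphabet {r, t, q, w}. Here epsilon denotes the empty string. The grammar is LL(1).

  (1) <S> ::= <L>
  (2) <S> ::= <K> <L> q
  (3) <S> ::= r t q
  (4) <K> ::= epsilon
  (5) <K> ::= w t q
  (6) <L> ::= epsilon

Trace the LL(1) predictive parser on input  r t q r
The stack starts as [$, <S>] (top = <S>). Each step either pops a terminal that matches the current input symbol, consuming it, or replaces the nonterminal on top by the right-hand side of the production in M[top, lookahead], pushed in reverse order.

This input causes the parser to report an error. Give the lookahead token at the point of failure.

     Stack    Input      Action
  1  $ <S>    r t q r $  expand <S> ::= r t q
  2  $ q t r  r t q r $  match r
  3  $ q t    t q r $    match t
  4  $ q      q r $      match q
  5  $        r $        error: stack empty but input remains

r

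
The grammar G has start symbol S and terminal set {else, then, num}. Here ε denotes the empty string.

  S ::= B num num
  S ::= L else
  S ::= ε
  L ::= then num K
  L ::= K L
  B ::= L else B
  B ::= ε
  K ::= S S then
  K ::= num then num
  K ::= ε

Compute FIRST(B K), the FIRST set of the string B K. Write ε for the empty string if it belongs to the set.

FIRST(S) = {ε, num, then}  (via B num num, L else)
FIRST(K) = {ε, num, then}  (via S S then)
FIRST(L) = {num, then}  (via K L)
FIRST(B) = {ε, num, then}  (via L else B)
FIRST(B K): take FIRST of each symbol in turn, carrying on past any symbol whose FIRST contains ε; result {ε, num, then}.

{ε, num, then}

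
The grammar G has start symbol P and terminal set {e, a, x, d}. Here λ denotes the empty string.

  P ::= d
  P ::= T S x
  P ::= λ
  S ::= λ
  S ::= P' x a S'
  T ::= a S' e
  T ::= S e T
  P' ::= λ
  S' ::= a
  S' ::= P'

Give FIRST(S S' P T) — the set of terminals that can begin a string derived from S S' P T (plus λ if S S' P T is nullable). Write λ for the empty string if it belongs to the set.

FIRST(P') = {λ}
FIRST(S) = {λ, x}  (via P' x a S')
FIRST(S') = {λ, a}  (via P')
FIRST(T) = {a, e, x}  (via S e T)
FIRST(P) = {λ, a, d, e, x}  (via T S x)
FIRST(S S' P T): take FIRST of each symbol in turn, carrying on past any symbol whose FIRST contains λ; result {a, d, e, x}.

{a, d, e, x}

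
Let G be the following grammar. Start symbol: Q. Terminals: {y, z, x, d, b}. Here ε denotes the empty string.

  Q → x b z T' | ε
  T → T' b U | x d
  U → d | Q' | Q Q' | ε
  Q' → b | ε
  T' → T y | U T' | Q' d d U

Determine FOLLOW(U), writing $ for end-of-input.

FIRST(Q): from Q→x b z T' we get {x}; from Q→ε we get {ε}. So FIRST(Q) = {ε, x}.
FIRST(Q'): from Q'→b we get {b}; from Q'→ε we get {ε}. So FIRST(Q') = {ε, b}.
FIRST(U): from U→d we get {d}; from U→Q' we get {ε, b}; from U→Q Q' we get {ε, b, x}; from U→ε we get {ε}. So FIRST(U) = {ε, b, d, x}.
FIRST(T): from T→T' b U we get {b, d, x}; from T→x d we get {x}. So FIRST(T) = {b, d, x}.
FIRST(T'): from T'→T y we get {b, d, x}; from T'→U T' we get {b, d, x}; from T'→Q' d d U we get {b, d}. So FIRST(T') = {b, d, x}.
FOLLOW(Q) includes $ since Q is the start symbol.
FOLLOW(T): in T'→T y, T is followed by y with FIRST {y}. Thus FOLLOW(T) = {y}.
FOLLOW(Q): in U→Q Q', Q is followed by Q' with FIRST {ε, b}; in U→Q Q', the suffix after Q is nullable, so FOLLOW(Q) ⊇ FOLLOW(U) = {$, b, d, x, y}. Thus FOLLOW(Q) = {$, b, d, x, y}.
FOLLOW(T'): in Q→x b z T', the suffix after T' is empty, so FOLLOW(T') ⊇ FOLLOW(Q) = {$, b, d, x, y}; in T→T' b U, T' is followed by b U with FIRST {b}; in T'→U T', the suffix after T' is empty (adds nothing new). Thus FOLLOW(T') = {$, b, d, x, y}.
FOLLOW(U): in T→T' b U, the suffix after U is empty, so FOLLOW(U) ⊇ FOLLOW(T) = {y}; in T'→U T', U is followed by T' with FIRST {b, d, x}; in T'→Q' d d U, the suffix after U is empty, so FOLLOW(U) ⊇ FOLLOW(T') = {$, b, d, x, y}. Thus FOLLOW(U) = {$, b, d, x, y}.
FOLLOW(Q'): in U→Q', the suffix after Q' is empty, so FOLLOW(Q') ⊇ FOLLOW(U) = {$, b, d, x, y}; in U→Q Q', the suffix after Q' is empty, so FOLLOW(Q') ⊇ FOLLOW(U) = {$, b, d, x, y}; in T'→Q' d d U, Q' is followed by d d U with FIRST {d}. Thus FOLLOW(Q') = {$, b, d, x, y}.

{$, b, d, x, y}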